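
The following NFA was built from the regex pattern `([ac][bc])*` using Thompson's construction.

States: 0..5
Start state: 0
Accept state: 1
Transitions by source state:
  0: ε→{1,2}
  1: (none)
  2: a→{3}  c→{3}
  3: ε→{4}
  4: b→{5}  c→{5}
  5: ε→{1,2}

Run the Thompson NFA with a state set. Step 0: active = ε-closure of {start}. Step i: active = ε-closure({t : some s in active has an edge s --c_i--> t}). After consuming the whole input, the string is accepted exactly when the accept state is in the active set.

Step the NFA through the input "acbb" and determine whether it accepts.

Answer: REJECT

Steps:
start: ε-closure({0}) = {0,1,2}
'a' @ 1: {3,4}
'c' @ 2: {1,2,5}  (accept∈set)
'b' @ 3: {}  — dead — no transitions
rest 'b' ignored (set empty)
after full input: {}  (accept=1 not in)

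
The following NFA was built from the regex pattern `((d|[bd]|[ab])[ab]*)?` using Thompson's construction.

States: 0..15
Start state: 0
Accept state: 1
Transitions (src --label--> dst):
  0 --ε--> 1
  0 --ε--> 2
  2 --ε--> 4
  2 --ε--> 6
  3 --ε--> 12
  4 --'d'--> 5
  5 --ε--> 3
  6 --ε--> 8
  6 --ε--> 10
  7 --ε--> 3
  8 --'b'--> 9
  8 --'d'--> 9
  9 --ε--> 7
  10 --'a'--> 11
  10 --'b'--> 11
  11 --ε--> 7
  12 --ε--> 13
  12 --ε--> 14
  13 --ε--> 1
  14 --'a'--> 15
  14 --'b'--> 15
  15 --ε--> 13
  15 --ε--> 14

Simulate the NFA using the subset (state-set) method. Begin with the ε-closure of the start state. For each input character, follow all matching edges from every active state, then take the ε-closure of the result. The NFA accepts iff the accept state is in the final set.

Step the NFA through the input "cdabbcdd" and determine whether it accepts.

initial (ε-close {0}): {0,1,2,4,6,8,10}
'c' @ 1: {}  — no active states
rest 'dabbcdd' ignored (set empty)
end set {} — state 1 not in

Answer: REJECT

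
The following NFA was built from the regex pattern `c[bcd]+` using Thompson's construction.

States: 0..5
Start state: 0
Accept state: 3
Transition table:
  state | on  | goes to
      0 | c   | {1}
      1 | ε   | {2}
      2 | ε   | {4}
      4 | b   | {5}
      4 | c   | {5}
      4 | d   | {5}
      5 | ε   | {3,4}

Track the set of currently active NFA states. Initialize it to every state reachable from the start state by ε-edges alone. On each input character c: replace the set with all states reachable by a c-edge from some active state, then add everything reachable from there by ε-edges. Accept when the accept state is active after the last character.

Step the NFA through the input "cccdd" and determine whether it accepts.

S₀ = ε-closure({0}) = {0}
'c' @ 1: {1,2,4}
'c' @ 2: {3,4,5}  [accepting]
'c' @ 3: {3,4,5}  [accepting]
'd' @ 4: {3,4,5}  [accepting]
'd' @ 5: {3,4,5}  [accepting]
final: {3,4,5}; accept 3 in set

Answer: ACCEPT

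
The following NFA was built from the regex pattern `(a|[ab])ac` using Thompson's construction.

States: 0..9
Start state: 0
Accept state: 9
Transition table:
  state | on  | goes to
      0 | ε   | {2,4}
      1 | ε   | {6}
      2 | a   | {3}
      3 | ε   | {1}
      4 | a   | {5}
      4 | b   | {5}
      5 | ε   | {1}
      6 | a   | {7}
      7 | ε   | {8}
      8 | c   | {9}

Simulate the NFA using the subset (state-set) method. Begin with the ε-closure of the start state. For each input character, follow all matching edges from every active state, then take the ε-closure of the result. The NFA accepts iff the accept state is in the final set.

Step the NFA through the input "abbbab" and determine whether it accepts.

start: ε-closure({0}) = {0,2,4}
'a' @ 1: {1,3,5,6}
'b' @ 2: {}  — state set empty
rest 'bbab' ignored (set empty)
final: {}; accept 9 not in set

Answer: REJECT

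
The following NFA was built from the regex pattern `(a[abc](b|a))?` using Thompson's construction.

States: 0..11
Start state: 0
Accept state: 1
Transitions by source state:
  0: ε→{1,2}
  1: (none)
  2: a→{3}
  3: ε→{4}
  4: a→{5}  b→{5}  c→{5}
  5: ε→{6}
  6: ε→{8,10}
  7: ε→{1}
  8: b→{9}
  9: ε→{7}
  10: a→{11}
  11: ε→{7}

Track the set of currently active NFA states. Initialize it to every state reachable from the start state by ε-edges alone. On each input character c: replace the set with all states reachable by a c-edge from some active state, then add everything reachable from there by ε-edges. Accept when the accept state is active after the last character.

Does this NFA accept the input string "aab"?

start: ε-closure({0}) = {0,1,2}
'a' @ 1: {3,4}
'a' @ 2: {5,6,8,10}
'b' @ 3: {1,7,9}  ✓accept
after full input: {1,7,9}  (accept=1 in)

Answer: ACCEPT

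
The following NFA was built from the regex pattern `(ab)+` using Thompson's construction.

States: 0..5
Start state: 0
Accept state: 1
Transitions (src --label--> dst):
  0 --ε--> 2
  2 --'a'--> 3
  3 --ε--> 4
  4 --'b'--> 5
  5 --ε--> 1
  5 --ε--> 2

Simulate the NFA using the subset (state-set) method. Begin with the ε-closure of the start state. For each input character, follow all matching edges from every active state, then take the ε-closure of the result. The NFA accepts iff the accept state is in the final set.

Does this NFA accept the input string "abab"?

initial (ε-close {0}): {0,2}
'a' @ 1: {3,4}
'b' @ 2: {1,2,5}  [accepting]
'a' @ 3: {3,4}
'b' @ 4: {1,2,5}  [accepting]
end set {1,2,5} — state 1 in

Answer: ACCEPT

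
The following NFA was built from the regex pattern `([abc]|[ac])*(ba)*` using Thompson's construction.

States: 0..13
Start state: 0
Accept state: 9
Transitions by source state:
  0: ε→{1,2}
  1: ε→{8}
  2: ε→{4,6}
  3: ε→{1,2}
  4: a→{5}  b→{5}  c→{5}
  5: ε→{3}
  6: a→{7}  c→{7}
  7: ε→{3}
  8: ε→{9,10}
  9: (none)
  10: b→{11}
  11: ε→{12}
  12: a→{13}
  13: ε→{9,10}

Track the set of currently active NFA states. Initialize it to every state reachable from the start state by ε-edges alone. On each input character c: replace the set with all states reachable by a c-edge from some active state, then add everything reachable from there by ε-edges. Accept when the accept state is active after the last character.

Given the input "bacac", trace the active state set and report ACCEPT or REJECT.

Answer: ACCEPT

Derivation:
initial (ε-close {0}): {0,1,2,4,6,8,9,10}
'b' @ 1: {1,2,3,4,5,6,8,9,10,11,12}  [accepting]
'a' @ 2: {1,2,3,4,5,6,7,8,9,10,13}  [accepting]
'c' @ 3: {1,2,3,4,5,6,7,8,9,10}  [accepting]
'a' @ 4: {1,2,3,4,5,6,7,8,9,10}  [accepting]
'c' @ 5: {1,2,3,4,5,6,7,8,9,10}  [accepting]
end set {1,2,3,4,5,6,7,8,9,10} — state 9 in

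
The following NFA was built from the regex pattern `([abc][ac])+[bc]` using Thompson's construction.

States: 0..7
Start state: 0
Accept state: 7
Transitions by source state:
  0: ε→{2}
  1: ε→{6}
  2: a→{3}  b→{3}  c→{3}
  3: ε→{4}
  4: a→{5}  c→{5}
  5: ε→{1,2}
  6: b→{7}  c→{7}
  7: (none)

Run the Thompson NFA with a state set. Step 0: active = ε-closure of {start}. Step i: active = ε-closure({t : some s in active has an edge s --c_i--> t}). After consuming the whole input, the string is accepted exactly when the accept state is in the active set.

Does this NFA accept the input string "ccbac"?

Answer: ACCEPT

Steps:
S₀ = ε-closure({0}) = {0,2}
'c' @ 1: {3,4}
'c' @ 2: {1,2,5,6}
'b' @ 3: {3,4,7}  ✓accept
'a' @ 4: {1,2,5,6}
'c' @ 5: {3,4,7}  ✓accept
final: {3,4,7}; accept 7 in set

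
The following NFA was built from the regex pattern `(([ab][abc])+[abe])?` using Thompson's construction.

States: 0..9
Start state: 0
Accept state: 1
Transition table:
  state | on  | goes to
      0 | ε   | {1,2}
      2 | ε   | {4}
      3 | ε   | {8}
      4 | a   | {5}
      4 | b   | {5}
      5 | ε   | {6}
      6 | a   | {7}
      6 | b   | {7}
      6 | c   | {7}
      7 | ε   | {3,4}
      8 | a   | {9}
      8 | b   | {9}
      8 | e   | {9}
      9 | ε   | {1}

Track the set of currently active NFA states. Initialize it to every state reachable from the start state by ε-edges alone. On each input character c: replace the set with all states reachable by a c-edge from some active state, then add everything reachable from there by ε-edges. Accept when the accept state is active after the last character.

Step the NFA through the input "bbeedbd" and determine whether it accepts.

Answer: REJECT

Steps:
start: ε-closure({0}) = {0,1,2,4}
'b' @ 1: {5,6}
'b' @ 2: {3,4,7,8}
'e' @ 3: {1,9}  ✓accept
'e' @ 4: {}  — no active states
rest 'dbd' ignored (set empty)
final: {}; accept 1 not in set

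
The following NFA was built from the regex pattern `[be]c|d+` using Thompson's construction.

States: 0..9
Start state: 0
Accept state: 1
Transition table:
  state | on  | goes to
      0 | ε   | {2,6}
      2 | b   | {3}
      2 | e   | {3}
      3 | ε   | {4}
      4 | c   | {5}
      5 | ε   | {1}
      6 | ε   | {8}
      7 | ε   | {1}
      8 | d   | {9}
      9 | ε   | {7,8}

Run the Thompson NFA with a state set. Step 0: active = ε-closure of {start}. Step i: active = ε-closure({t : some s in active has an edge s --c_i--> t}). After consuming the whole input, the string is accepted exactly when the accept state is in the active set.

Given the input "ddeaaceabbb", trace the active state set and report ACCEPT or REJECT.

Answer: REJECT

Trace:
start: ε-closure({0}) = {0,2,6,8}
'd' @ 1: {1,7,8,9}  [accepting]
'd' @ 2: {1,7,8,9}  [accepting]
'e' @ 3: {}  — dead — no transitions
rest 'aaceabbb' ignored (set empty)
final: {}; accept 1 not in set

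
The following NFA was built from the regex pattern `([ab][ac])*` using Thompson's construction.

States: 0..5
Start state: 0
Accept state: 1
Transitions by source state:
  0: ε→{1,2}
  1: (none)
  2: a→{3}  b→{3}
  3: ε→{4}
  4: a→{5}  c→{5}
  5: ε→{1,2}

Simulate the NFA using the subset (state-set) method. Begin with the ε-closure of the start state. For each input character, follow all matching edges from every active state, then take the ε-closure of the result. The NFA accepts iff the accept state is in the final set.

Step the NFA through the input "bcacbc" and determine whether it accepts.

start: ε-closure({0}) = {0,1,2}
'b' @ 1: {3,4}
'c' @ 2: {1,2,5}  [accepting]
'a' @ 3: {3,4}
'c' @ 4: {1,2,5}  [accepting]
'b' @ 5: {3,4}
'c' @ 6: {1,2,5}  [accepting]
end set {1,2,5} — state 1 in

Answer: ACCEPT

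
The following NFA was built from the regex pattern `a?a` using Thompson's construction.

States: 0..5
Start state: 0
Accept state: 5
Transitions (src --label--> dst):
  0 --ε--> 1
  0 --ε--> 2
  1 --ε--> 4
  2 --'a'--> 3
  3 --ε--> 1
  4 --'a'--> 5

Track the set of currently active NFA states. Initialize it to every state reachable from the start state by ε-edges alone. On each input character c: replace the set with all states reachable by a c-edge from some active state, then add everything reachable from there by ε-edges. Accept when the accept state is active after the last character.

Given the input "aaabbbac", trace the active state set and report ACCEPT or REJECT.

initial (ε-close {0}): {0,1,2,4}
'a' @ 1: {1,3,4,5}  [accepting]
'a' @ 2: {5}  [accepting]
'a' @ 3: {}  — dead — no transitions
rest 'bbbac' ignored (set empty)
end set {} — state 5 not in

Answer: REJECT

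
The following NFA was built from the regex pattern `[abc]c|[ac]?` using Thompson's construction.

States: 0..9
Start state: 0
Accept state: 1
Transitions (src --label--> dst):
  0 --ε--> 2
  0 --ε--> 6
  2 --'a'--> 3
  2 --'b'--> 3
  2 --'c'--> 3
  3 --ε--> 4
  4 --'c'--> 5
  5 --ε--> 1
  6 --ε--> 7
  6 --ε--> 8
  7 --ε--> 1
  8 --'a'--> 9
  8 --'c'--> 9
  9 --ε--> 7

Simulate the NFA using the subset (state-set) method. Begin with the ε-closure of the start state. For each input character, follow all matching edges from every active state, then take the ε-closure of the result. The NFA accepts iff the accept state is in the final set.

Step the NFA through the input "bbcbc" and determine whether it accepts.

Answer: REJECT

Derivation:
initial (ε-close {0}): {0,1,2,6,7,8}
'b' @ 1: {3,4}
'b' @ 2: {}  — no active states
rest 'cbc' ignored (set empty)
final: {}; accept 1 not in set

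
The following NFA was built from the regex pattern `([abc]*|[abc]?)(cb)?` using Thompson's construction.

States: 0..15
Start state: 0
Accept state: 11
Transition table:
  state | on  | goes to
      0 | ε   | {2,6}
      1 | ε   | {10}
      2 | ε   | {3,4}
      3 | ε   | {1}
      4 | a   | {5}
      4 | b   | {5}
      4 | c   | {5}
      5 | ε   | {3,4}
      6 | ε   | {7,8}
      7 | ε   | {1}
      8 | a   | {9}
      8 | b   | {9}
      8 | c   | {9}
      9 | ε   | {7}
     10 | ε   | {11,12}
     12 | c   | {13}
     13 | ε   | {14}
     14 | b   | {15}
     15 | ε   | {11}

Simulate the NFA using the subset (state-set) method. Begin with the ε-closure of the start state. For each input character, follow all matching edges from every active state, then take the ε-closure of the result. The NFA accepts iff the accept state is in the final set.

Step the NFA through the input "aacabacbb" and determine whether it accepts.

initial (ε-close {0}): {0,1,2,3,4,6,7,8,10,11,12}
'a' @ 1: {1,3,4,5,7,9,10,11,12}  [accepting]
'a' @ 2: {1,3,4,5,10,11,12}  [accepting]
'c' @ 3: {1,3,4,5,10,11,12,13,14}  [accepting]
'a' @ 4: {1,3,4,5,10,11,12}  [accepting]
'b' @ 5: {1,3,4,5,10,11,12}  [accepting]
'a' @ 6: {1,3,4,5,10,11,12}  [accepting]
'c' @ 7: {1,3,4,5,10,11,12,13,14}  [accepting]
'b' @ 8: {1,3,4,5,10,11,12,15}  [accepting]
'b' @ 9: {1,3,4,5,10,11,12}  [accepting]
end set {1,3,4,5,10,11,12} — state 11 in

Answer: ACCEPT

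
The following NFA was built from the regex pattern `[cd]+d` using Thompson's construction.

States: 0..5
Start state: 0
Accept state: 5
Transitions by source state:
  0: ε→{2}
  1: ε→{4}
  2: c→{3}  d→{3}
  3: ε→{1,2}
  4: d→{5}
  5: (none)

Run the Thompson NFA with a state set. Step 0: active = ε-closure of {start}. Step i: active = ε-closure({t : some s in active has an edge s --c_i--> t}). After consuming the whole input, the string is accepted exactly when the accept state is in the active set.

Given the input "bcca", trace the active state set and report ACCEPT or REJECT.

start: ε-closure({0}) = {0,2}
'b' @ 1: {}  — state set empty
rest 'cca' ignored (set empty)
after full input: {}  (accept=5 not in)

Answer: REJECT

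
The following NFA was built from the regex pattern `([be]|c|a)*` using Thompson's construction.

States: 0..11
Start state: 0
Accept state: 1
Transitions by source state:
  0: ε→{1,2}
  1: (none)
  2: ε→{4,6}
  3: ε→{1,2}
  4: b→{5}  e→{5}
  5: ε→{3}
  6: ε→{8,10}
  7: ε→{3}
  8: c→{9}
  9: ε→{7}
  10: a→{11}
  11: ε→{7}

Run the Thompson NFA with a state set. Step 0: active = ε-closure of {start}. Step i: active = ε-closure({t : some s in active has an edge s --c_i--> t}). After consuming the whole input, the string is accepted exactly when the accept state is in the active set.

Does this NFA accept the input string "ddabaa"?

Answer: REJECT

Derivation:
S₀ = ε-closure({0}) = {0,1,2,4,6,8,10}
'd' @ 1: {}  — dead — no transitions
rest 'dabaa' ignored (set empty)
end set {} — state 1 not in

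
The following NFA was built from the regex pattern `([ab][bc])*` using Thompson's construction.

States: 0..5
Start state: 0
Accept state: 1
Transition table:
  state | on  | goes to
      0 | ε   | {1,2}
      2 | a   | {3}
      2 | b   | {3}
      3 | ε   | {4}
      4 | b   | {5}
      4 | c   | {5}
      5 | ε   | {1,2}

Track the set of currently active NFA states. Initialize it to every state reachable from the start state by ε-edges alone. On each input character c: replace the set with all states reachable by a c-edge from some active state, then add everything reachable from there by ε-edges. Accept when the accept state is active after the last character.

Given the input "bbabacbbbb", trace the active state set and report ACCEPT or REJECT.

S₀ = ε-closure({0}) = {0,1,2}
'b' @ 1: {3,4}
'b' @ 2: {1,2,5}  (accept∈set)
'a' @ 3: {3,4}
'b' @ 4: {1,2,5}  (accept∈set)
'a' @ 5: {3,4}
'c' @ 6: {1,2,5}  (accept∈set)
'b' @ 7: {3,4}
'b' @ 8: {1,2,5}  (accept∈set)
'b' @ 9: {3,4}
'b' @ 10: {1,2,5}  (accept∈set)
final: {1,2,5}; accept 1 in set

Answer: ACCEPT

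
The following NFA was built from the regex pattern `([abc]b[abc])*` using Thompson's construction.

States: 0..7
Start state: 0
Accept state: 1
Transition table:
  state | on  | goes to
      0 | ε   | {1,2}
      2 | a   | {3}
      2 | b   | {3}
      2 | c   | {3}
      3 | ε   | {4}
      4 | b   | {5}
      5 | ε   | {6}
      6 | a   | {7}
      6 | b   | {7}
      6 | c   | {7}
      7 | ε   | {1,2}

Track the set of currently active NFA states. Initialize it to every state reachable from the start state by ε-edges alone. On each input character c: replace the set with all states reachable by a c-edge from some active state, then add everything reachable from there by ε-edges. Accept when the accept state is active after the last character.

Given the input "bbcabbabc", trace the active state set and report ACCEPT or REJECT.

S₀ = ε-closure({0}) = {0,1,2}
'b' @ 1: {3,4}
'b' @ 2: {5,6}
'c' @ 3: {1,2,7}  (accept∈set)
'a' @ 4: {3,4}
'b' @ 5: {5,6}
'b' @ 6: {1,2,7}  (accept∈set)
'a' @ 7: {3,4}
'b' @ 8: {5,6}
'c' @ 9: {1,2,7}  (accept∈set)
after full input: {1,2,7}  (accept=1 in)

Answer: ACCEPT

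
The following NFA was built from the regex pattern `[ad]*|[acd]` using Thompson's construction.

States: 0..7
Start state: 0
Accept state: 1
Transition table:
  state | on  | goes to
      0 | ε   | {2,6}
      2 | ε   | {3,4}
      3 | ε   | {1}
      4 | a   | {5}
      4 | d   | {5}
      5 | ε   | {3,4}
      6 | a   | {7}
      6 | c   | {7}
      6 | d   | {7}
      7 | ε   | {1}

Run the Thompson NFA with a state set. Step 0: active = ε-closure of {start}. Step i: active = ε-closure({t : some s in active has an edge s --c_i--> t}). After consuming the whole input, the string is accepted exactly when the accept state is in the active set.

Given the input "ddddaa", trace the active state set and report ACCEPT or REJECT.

Answer: ACCEPT

Derivation:
S₀ = ε-closure({0}) = {0,1,2,3,4,6}
'd' @ 1: {1,3,4,5,7}  (accept∈set)
'd' @ 2: {1,3,4,5}  (accept∈set)
'd' @ 3: {1,3,4,5}  (accept∈set)
'd' @ 4: {1,3,4,5}  (accept∈set)
'a' @ 5: {1,3,4,5}  (accept∈set)
'a' @ 6: {1,3,4,5}  (accept∈set)
final: {1,3,4,5}; accept 1 in set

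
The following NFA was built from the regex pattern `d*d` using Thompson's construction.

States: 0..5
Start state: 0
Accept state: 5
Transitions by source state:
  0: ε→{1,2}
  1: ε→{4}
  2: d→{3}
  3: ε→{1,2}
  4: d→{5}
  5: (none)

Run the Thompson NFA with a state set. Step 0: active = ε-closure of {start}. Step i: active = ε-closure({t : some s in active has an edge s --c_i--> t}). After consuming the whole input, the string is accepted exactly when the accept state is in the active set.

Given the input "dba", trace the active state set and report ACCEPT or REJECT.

initial (ε-close {0}): {0,1,2,4}
'd' @ 1: {1,2,3,4,5}  (accept∈set)
'b' @ 2: {}  — dead — no transitions
rest 'a' ignored (set empty)
end set {} — state 5 not in

Answer: REJECT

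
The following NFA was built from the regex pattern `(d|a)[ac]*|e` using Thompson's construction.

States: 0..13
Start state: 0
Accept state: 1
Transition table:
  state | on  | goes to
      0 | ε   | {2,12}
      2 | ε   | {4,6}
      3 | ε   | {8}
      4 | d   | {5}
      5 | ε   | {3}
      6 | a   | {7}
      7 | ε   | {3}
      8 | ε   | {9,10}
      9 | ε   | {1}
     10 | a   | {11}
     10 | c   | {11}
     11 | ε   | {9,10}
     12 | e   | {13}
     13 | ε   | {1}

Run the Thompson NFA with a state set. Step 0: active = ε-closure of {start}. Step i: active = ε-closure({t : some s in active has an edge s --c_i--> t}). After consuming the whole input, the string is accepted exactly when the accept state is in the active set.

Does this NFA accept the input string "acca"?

Answer: ACCEPT

Steps:
S₀ = ε-closure({0}) = {0,2,4,6,12}
'a' @ 1: {1,3,7,8,9,10}  ✓accept
'c' @ 2: {1,9,10,11}  ✓accept
'c' @ 3: {1,9,10,11}  ✓accept
'a' @ 4: {1,9,10,11}  ✓accept
after full input: {1,9,10,11}  (accept=1 in)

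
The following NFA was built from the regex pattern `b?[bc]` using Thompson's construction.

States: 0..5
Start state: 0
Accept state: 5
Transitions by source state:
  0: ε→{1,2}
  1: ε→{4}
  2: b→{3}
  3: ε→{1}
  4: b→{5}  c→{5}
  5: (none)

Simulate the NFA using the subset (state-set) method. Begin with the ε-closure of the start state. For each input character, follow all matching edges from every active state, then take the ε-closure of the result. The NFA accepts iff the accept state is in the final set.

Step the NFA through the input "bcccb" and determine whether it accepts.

Answer: REJECT

Steps:
S₀ = ε-closure({0}) = {0,1,2,4}
'b' @ 1: {1,3,4,5}  [accepting]
'c' @ 2: {5}  [accepting]
'c' @ 3: {}  — no active states
rest 'cb' ignored (set empty)
final: {}; accept 5 not in set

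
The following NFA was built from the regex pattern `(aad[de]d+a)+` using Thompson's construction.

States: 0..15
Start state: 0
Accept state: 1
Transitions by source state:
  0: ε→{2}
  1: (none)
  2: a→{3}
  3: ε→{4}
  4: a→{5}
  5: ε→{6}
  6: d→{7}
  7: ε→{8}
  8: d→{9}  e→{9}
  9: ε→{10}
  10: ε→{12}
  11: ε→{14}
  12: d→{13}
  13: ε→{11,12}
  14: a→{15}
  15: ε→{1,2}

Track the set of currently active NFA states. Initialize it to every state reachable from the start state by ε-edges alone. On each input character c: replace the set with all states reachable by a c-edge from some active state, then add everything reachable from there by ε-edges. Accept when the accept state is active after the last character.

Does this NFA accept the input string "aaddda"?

S₀ = ε-closure({0}) = {0,2}
'a' @ 1: {3,4}
'a' @ 2: {5,6}
'd' @ 3: {7,8}
'd' @ 4: {9,10,12}
'd' @ 5: {11,12,13,14}
'a' @ 6: {1,2,15}  ✓accept
end set {1,2,15} — state 1 in

Answer: ACCEPT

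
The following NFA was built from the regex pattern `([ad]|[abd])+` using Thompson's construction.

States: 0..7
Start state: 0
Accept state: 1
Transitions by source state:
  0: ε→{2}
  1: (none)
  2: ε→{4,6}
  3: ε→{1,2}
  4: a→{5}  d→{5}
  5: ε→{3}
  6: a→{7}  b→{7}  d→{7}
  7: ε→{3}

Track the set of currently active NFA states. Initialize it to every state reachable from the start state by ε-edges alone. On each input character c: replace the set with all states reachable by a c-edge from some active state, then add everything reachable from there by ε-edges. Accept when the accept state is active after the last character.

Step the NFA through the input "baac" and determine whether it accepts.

Answer: REJECT

Derivation:
initial (ε-close {0}): {0,2,4,6}
'b' @ 1: {1,2,3,4,6,7}  [accepting]
'a' @ 2: {1,2,3,4,5,6,7}  [accepting]
'a' @ 3: {1,2,3,4,5,6,7}  [accepting]
'c' @ 4: {}  — no active states
after full input: {}  (accept=1 not in)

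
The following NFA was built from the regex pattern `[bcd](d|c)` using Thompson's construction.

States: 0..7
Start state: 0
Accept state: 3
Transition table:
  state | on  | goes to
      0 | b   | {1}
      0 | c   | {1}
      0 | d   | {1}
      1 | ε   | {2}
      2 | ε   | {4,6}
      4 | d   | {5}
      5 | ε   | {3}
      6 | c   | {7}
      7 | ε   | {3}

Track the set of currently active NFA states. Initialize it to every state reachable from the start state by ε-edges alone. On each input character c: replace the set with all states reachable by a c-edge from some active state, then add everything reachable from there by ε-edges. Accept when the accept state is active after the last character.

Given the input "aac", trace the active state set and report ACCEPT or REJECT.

Answer: REJECT

Derivation:
S₀ = ε-closure({0}) = {0}
'a' @ 1: {}  — dead — no transitions
rest 'ac' ignored (set empty)
after full input: {}  (accept=3 not in)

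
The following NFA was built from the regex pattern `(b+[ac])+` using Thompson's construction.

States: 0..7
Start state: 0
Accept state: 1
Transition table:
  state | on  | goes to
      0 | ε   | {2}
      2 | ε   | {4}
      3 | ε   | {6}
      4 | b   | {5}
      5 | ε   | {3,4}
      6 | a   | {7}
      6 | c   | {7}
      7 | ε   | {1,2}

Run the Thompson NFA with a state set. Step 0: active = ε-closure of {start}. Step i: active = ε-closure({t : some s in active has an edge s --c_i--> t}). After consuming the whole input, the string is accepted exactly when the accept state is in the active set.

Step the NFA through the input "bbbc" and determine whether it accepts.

S₀ = ε-closure({0}) = {0,2,4}
'b' @ 1: {3,4,5,6}
'b' @ 2: {3,4,5,6}
'b' @ 3: {3,4,5,6}
'c' @ 4: {1,2,4,7}  (accept∈set)
final: {1,2,4,7}; accept 1 in set

Answer: ACCEPT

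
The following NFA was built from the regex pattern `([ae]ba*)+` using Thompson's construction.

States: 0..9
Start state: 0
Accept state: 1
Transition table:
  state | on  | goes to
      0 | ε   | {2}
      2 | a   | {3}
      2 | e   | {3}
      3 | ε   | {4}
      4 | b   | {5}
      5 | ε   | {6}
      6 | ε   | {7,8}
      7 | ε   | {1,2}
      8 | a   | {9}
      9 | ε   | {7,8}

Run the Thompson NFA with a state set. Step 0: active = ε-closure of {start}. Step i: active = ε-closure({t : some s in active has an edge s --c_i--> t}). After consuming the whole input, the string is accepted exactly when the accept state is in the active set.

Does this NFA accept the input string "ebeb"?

Answer: ACCEPT

Derivation:
start: ε-closure({0}) = {0,2}
'e' @ 1: {3,4}
'b' @ 2: {1,2,5,6,7,8}  (accept∈set)
'e' @ 3: {3,4}
'b' @ 4: {1,2,5,6,7,8}  (accept∈set)
end set {1,2,5,6,7,8} — state 1 in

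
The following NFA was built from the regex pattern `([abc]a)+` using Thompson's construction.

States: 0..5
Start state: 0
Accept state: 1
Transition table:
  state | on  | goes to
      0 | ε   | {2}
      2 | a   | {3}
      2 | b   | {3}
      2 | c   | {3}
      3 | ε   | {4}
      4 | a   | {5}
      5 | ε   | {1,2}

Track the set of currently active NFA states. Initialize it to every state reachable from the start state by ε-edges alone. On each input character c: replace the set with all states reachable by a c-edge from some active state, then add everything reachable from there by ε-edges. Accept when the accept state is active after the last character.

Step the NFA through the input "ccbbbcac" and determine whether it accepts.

S₀ = ε-closure({0}) = {0,2}
'c' @ 1: {3,4}
'c' @ 2: {}  — state set empty
rest 'bbbcac' ignored (set empty)
after full input: {}  (accept=1 not in)

Answer: REJECT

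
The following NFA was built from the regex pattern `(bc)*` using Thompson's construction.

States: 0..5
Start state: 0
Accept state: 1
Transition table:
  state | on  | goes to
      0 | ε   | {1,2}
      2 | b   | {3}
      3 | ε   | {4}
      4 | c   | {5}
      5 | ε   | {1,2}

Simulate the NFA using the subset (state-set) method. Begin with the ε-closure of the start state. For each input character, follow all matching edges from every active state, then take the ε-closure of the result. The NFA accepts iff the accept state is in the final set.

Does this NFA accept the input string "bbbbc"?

initial (ε-close {0}): {0,1,2}
'b' @ 1: {3,4}
'b' @ 2: {}  — dead — no transitions
rest 'bbc' ignored (set empty)
final: {}; accept 1 not in set

Answer: REJECT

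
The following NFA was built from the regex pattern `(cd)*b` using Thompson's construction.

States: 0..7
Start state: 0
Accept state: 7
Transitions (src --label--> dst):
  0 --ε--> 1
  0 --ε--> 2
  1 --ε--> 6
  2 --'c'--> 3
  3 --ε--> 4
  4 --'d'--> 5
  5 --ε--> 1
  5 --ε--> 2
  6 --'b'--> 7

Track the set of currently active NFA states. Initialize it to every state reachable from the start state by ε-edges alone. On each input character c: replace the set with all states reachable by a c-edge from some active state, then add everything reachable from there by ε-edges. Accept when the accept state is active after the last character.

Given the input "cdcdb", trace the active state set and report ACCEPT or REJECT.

start: ε-closure({0}) = {0,1,2,6}
'c' @ 1: {3,4}
'd' @ 2: {1,2,5,6}
'c' @ 3: {3,4}
'd' @ 4: {1,2,5,6}
'b' @ 5: {7}  (accept∈set)
final: {7}; accept 7 in set

Answer: ACCEPT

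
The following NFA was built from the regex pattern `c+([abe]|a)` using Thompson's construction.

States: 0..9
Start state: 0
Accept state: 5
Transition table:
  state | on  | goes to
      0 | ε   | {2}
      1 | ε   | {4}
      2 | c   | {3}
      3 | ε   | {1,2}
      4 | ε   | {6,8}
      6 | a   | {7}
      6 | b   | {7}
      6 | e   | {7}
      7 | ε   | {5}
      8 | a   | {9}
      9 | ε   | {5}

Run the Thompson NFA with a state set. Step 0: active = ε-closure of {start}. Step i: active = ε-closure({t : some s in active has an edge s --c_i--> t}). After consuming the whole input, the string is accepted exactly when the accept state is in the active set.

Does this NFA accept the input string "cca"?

Answer: ACCEPT

Steps:
start: ε-closure({0}) = {0,2}
'c' @ 1: {1,2,3,4,6,8}
'c' @ 2: {1,2,3,4,6,8}
'a' @ 3: {5,7,9}  ✓accept
after full input: {5,7,9}  (accept=5 in)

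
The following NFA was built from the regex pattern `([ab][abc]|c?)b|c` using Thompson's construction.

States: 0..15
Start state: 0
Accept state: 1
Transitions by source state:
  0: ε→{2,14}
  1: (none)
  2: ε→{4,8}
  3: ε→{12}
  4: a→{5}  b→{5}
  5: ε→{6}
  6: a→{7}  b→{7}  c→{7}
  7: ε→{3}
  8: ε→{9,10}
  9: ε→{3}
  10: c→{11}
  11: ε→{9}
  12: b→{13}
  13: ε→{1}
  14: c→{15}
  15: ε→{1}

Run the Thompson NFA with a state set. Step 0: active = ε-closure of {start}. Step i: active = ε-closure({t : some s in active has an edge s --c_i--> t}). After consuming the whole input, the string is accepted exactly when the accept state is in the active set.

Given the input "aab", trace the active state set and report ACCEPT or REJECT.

Answer: ACCEPT

Derivation:
initial (ε-close {0}): {0,2,3,4,8,9,10,12,14}
'a' @ 1: {5,6}
'a' @ 2: {3,7,12}
'b' @ 3: {1,13}  ✓accept
final: {1,13}; accept 1 in set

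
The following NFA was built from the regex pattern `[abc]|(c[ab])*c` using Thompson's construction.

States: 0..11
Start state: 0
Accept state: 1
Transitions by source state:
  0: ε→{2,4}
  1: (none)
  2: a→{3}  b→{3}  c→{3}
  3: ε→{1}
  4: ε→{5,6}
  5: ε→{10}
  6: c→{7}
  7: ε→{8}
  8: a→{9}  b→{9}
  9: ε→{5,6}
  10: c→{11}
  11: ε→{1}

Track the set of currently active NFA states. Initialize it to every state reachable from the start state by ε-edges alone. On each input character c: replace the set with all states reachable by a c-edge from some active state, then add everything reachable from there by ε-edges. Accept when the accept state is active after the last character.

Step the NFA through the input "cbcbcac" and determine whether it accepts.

Answer: ACCEPT

Derivation:
start: ε-closure({0}) = {0,2,4,5,6,10}
'c' @ 1: {1,3,7,8,11}  ✓accept
'b' @ 2: {5,6,9,10}
'c' @ 3: {1,7,8,11}  ✓accept
'b' @ 4: {5,6,9,10}
'c' @ 5: {1,7,8,11}  ✓accept
'a' @ 6: {5,6,9,10}
'c' @ 7: {1,7,8,11}  ✓accept
after full input: {1,7,8,11}  (accept=1 in)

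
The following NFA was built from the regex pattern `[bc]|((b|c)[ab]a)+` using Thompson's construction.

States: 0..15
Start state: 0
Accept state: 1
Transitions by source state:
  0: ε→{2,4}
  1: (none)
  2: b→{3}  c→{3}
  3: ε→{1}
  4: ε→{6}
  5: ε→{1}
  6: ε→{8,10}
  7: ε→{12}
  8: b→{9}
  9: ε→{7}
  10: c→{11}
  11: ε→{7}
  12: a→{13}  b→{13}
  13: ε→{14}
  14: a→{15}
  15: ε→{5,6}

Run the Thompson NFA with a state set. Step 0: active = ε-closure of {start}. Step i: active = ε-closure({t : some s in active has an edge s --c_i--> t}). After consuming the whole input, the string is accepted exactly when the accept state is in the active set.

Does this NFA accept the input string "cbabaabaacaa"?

start: ε-closure({0}) = {0,2,4,6,8,10}
'c' @ 1: {1,3,7,11,12}  [accepting]
'b' @ 2: {13,14}
'a' @ 3: {1,5,6,8,10,15}  [accepting]
'b' @ 4: {7,9,12}
'a' @ 5: {13,14}
'a' @ 6: {1,5,6,8,10,15}  [accepting]
'b' @ 7: {7,9,12}
'a' @ 8: {13,14}
'a' @ 9: {1,5,6,8,10,15}  [accepting]
'c' @ 10: {7,11,12}
'a' @ 11: {13,14}
'a' @ 12: {1,5,6,8,10,15}  [accepting]
end set {1,5,6,8,10,15} — state 1 in

Answer: ACCEPT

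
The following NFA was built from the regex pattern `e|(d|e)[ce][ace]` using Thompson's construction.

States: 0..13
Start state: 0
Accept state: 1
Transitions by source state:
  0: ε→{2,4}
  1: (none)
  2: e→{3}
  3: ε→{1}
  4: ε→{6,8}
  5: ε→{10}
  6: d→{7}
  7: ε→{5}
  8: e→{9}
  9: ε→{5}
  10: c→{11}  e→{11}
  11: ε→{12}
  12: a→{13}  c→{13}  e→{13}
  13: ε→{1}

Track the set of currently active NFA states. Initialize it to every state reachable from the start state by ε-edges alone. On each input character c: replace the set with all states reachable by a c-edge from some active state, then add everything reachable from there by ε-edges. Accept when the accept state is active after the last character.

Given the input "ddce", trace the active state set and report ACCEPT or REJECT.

initial (ε-close {0}): {0,2,4,6,8}
'd' @ 1: {5,7,10}
'd' @ 2: {}  — state set empty
rest 'ce' ignored (set empty)
final: {}; accept 1 not in set

Answer: REJECT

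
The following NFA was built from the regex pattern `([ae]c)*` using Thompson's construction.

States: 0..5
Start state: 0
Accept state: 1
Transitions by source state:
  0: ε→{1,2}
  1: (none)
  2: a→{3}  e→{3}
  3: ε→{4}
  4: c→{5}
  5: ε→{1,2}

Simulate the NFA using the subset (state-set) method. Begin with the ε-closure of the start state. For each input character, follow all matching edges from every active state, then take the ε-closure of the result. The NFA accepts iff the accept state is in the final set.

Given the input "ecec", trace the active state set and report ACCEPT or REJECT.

initial (ε-close {0}): {0,1,2}
'e' @ 1: {3,4}
'c' @ 2: {1,2,5}  (accept∈set)
'e' @ 3: {3,4}
'c' @ 4: {1,2,5}  (accept∈set)
final: {1,2,5}; accept 1 in set

Answer: ACCEPT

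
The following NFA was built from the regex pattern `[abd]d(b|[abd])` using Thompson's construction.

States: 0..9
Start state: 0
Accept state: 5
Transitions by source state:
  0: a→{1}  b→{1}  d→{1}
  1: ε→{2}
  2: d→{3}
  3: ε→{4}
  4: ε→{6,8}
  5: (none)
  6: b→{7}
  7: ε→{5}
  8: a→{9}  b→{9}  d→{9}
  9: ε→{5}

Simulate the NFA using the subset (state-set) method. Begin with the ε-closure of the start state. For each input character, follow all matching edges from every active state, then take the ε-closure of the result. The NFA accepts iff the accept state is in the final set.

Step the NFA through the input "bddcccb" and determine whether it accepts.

Answer: REJECT

Trace:
initial (ε-close {0}): {0}
'b' @ 1: {1,2}
'd' @ 2: {3,4,6,8}
'd' @ 3: {5,9}  [accepting]
'c' @ 4: {}  — no active states
rest 'ccb' ignored (set empty)
end set {} — state 5 not in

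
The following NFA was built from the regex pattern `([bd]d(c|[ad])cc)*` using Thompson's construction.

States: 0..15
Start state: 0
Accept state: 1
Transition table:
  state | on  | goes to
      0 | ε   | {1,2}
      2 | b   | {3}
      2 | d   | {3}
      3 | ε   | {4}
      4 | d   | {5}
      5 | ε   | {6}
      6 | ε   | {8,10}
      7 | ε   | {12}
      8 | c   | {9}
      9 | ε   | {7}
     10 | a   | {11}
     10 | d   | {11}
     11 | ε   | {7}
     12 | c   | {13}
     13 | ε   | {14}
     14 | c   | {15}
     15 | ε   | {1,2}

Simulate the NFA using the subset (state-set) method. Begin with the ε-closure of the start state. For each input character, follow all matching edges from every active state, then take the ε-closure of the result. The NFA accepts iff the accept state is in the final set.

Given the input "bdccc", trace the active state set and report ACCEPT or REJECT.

start: ε-closure({0}) = {0,1,2}
'b' @ 1: {3,4}
'd' @ 2: {5,6,8,10}
'c' @ 3: {7,9,12}
'c' @ 4: {13,14}
'c' @ 5: {1,2,15}  (accept∈set)
final: {1,2,15}; accept 1 in set

Answer: ACCEPT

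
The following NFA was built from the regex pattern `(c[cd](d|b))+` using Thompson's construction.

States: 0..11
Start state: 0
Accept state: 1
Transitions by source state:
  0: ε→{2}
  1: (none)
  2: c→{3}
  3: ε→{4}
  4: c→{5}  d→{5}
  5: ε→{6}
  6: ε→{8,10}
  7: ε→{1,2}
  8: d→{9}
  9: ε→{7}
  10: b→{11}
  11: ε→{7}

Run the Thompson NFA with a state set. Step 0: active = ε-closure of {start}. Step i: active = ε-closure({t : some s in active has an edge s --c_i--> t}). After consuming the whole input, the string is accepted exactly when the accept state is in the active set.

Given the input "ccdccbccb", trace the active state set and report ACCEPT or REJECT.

start: ε-closure({0}) = {0,2}
'c' @ 1: {3,4}
'c' @ 2: {5,6,8,10}
'd' @ 3: {1,2,7,9}  ✓accept
'c' @ 4: {3,4}
'c' @ 5: {5,6,8,10}
'b' @ 6: {1,2,7,11}  ✓accept
'c' @ 7: {3,4}
'c' @ 8: {5,6,8,10}
'b' @ 9: {1,2,7,11}  ✓accept
end set {1,2,7,11} — state 1 in

Answer: ACCEPT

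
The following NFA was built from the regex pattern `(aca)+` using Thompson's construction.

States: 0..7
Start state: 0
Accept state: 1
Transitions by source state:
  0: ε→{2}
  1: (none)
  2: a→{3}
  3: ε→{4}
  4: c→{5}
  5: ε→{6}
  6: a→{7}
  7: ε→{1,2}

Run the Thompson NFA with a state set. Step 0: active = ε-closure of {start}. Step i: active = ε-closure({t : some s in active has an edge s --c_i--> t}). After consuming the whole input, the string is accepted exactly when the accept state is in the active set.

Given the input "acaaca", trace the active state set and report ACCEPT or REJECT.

Answer: ACCEPT

Derivation:
initial (ε-close {0}): {0,2}
'a' @ 1: {3,4}
'c' @ 2: {5,6}
'a' @ 3: {1,2,7}  ✓accept
'a' @ 4: {3,4}
'c' @ 5: {5,6}
'a' @ 6: {1,2,7}  ✓accept
after full input: {1,2,7}  (accept=1 in)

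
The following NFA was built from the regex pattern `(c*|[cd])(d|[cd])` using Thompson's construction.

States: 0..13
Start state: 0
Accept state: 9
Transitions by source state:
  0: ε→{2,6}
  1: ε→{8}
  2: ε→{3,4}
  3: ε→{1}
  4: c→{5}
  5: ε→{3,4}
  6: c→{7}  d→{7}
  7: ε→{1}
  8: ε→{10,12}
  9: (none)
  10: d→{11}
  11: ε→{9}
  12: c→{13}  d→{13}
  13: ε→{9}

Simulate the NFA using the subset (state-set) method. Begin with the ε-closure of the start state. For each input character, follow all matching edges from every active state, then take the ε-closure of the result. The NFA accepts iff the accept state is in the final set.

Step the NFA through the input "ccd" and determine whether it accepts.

Answer: ACCEPT

Derivation:
initial (ε-close {0}): {0,1,2,3,4,6,8,10,12}
'c' @ 1: {1,3,4,5,7,8,9,10,12,13}  (accept∈set)
'c' @ 2: {1,3,4,5,8,9,10,12,13}  (accept∈set)
'd' @ 3: {9,11,13}  (accept∈set)
end set {9,11,13} — state 9 in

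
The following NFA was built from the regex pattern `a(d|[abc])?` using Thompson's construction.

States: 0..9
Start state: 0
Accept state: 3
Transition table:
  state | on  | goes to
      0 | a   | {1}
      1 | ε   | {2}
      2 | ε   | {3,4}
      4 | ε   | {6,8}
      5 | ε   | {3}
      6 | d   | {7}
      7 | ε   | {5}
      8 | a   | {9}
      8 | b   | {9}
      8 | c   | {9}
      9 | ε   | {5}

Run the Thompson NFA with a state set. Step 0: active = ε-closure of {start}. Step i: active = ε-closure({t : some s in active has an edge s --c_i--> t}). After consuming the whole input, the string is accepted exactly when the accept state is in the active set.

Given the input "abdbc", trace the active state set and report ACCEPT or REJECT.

Answer: REJECT

Steps:
start: ε-closure({0}) = {0}
'a' @ 1: {1,2,3,4,6,8}  [accepting]
'b' @ 2: {3,5,9}  [accepting]
'd' @ 3: {}  — state set empty
rest 'bc' ignored (set empty)
after full input: {}  (accept=3 not in)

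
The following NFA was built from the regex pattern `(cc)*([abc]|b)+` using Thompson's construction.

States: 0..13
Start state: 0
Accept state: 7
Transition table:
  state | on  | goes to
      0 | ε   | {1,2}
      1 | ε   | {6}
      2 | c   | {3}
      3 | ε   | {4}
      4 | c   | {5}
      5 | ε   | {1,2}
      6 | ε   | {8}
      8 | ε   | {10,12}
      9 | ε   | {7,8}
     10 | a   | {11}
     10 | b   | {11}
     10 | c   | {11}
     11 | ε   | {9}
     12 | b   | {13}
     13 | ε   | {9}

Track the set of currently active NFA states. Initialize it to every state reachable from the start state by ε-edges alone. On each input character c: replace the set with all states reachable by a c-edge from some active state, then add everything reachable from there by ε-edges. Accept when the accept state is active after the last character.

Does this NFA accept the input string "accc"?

initial (ε-close {0}): {0,1,2,6,8,10,12}
'a' @ 1: {7,8,9,10,11,12}  (accept∈set)
'c' @ 2: {7,8,9,10,11,12}  (accept∈set)
'c' @ 3: {7,8,9,10,11,12}  (accept∈set)
'c' @ 4: {7,8,9,10,11,12}  (accept∈set)
final: {7,8,9,10,11,12}; accept 7 in set

Answer: ACCEPT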